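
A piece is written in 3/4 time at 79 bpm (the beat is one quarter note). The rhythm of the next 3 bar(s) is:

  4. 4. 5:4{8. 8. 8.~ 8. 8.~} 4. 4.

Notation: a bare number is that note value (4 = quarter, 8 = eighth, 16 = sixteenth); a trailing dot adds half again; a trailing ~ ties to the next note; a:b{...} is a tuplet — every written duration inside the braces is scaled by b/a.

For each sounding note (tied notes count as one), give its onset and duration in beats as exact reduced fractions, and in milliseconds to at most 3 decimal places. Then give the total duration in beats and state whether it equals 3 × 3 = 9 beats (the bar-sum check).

1) 0.0ms=0b +1139.241ms=3/2b
2) 1139.241ms=3/2b +1139.241ms=3/2b
3) 2278.481ms=3b +455.696ms=3/5b
4) 2734.177ms=18/5b +455.696ms=3/5b
5) 3189.873ms=21/5b +911.392ms=6/5b
6) 4101.266ms=27/5b +1594.937ms=21/10b
7) 5696.203ms=15/2b +1139.241ms=3/2b
Σ=9b of 9 (79bpm 3/4) — PASS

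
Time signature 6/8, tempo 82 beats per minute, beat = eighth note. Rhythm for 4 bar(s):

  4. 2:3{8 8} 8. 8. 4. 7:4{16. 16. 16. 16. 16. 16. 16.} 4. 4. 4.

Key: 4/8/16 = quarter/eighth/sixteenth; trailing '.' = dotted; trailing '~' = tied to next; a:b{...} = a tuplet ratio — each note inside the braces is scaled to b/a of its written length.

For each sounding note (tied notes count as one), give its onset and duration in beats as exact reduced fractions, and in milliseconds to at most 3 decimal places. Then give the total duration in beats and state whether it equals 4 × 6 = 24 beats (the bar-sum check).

1) 0.0ms=0b +2195.122ms=3b
2) 2195.122ms=3b +1097.561ms=3/2b
3) 3292.683ms=9/2b +1097.561ms=3/2b
4) 4390.244ms=6b +1097.561ms=3/2b
5) 5487.805ms=15/2b +1097.561ms=3/2b
6) 6585.366ms=9b +2195.122ms=3b
7) 8780.488ms=12b +313.589ms=3/7b
8) 9094.077ms=87/7b +313.589ms=3/7b
9) 9407.666ms=90/7b +313.589ms=3/7b
10) 9721.254ms=93/7b +313.589ms=3/7b
11) 10034.843ms=96/7b +313.589ms=3/7b
12) 10348.432ms=99/7b +313.589ms=3/7b
13) 10662.021ms=102/7b +313.589ms=3/7b
14) 10975.61ms=15b +2195.122ms=3b
15) 13170.732ms=18b +2195.122ms=3b
16) 15365.854ms=21b +2195.122ms=3b
Σ=24b of 24 (82bpm 6/8) — PASS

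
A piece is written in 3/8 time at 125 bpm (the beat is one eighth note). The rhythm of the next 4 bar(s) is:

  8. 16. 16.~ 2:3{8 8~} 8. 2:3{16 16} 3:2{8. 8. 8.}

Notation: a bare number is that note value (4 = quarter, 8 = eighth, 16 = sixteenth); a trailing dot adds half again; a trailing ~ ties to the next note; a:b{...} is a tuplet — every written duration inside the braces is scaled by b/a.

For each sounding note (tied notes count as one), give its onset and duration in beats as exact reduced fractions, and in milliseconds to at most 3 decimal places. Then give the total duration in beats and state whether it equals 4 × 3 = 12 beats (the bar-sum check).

1) 0.0ms=0b +720.0ms=3/2b
2) 720.0ms=3/2b +360.0ms=3/4b
3) 1080.0ms=9/4b +1080.0ms=9/4b
4) 2160.0ms=9/2b +1440.0ms=3b
5) 3600.0ms=15/2b +360.0ms=3/4b
6) 3960.0ms=33/4b +360.0ms=3/4b
7) 4320.0ms=9b +480.0ms=1b
8) 4800.0ms=10b +480.0ms=1b
9) 5280.0ms=11b +480.0ms=1b
Σ=12b of 12 (125bpm 3/8) — PASS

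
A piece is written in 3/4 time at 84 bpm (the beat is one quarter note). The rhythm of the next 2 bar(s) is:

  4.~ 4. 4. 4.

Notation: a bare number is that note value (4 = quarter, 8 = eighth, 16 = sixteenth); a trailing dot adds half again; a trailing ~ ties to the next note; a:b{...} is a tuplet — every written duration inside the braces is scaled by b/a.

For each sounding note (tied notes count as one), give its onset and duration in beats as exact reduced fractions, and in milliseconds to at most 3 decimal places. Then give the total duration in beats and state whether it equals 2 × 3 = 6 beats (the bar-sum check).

1) 0.0ms=0b +2142.857ms=3b
2) 2142.857ms=3b +1071.429ms=3/2b
3) 3214.286ms=9/2b +1071.429ms=3/2b
Σ=6b of 6 (84bpm 3/4) — PASS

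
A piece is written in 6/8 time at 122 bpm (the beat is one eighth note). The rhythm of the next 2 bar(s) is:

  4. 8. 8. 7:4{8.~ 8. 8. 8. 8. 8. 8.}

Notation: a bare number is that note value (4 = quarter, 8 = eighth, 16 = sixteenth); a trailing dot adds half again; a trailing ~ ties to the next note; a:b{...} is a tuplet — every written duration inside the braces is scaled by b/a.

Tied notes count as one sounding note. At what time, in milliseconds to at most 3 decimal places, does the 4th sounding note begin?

1. 0.0ms @ 0 + 1475.41ms (3)
2. 1475.41ms @ 3 + 737.705ms (3/2)
3. 2213.115ms @ 9/2 + 737.705ms (3/2)
4. 2950.82ms @ 6 + 843.091ms (12/7)
5. 3793.911ms @ 54/7 + 421.546ms (6/7)
6. 4215.457ms @ 60/7 + 421.546ms (6/7)
7. 4637.002ms @ 66/7 + 421.546ms (6/7)
8. 5058.548ms @ 72/7 + 421.546ms (6/7)
9. 5480.094ms @ 78/7 + 421.546ms (6/7)

note 4 onset = 6b = 2950.82ms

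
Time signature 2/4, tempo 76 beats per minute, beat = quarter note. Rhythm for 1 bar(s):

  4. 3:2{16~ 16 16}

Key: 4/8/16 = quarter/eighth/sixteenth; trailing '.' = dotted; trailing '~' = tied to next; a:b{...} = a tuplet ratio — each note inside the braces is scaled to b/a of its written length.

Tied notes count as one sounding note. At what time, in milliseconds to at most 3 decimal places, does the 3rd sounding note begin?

1. 0.0ms @ 0 + 1184.211ms (3/2)
2. 1184.211ms @ 3/2 + 263.158ms (1/3)
3. 1447.368ms @ 11/6 + 131.579ms (1/6)

note 3 onset = 11/6b = 1447.368ms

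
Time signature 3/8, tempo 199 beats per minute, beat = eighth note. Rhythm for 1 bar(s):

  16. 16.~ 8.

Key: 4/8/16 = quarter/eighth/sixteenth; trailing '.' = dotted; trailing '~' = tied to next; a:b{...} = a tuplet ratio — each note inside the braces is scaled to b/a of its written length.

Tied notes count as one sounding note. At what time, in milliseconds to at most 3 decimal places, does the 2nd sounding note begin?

note 2 onset = 3/4b = 226.131ms

1. 0.0ms @ 0 + 226.131ms (3/4)
2. 226.131ms @ 3/4 + 678.392ms (9/4)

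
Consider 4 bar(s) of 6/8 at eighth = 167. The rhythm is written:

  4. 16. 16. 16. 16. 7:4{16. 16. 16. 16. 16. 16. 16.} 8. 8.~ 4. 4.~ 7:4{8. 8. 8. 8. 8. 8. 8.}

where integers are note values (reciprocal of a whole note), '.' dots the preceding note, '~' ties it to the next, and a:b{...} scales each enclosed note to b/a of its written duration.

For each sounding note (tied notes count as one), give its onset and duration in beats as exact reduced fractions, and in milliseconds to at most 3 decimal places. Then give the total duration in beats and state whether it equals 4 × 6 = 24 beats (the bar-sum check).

1) 0.0ms=0b +1077.844ms=3b
2) 1077.844ms=3b +269.461ms=3/4b
3) 1347.305ms=15/4b +269.461ms=3/4b
4) 1616.766ms=9/2b +269.461ms=3/4b
5) 1886.228ms=21/4b +269.461ms=3/4b
6) 2155.689ms=6b +153.978ms=3/7b
7) 2309.666ms=45/7b +153.978ms=3/7b
8) 2463.644ms=48/7b +153.978ms=3/7b
9) 2617.622ms=51/7b +153.978ms=3/7b
10) 2771.6ms=54/7b +153.978ms=3/7b
11) 2925.577ms=57/7b +153.978ms=3/7b
12) 3079.555ms=60/7b +153.978ms=3/7b
13) 3233.533ms=9b +538.922ms=3/2b
14) 3772.455ms=21/2b +1616.766ms=9/2b
15) 5389.222ms=15b +1385.8ms=27/7b
16) 6775.021ms=132/7b +307.956ms=6/7b
17) 7082.977ms=138/7b +307.956ms=6/7b
18) 7390.932ms=144/7b +307.956ms=6/7b
19) 7698.888ms=150/7b +307.956ms=6/7b
20) 8006.843ms=156/7b +307.956ms=6/7b
21) 8314.799ms=162/7b +307.956ms=6/7b
Σ=24b of 24 (167bpm 6/8) — PASS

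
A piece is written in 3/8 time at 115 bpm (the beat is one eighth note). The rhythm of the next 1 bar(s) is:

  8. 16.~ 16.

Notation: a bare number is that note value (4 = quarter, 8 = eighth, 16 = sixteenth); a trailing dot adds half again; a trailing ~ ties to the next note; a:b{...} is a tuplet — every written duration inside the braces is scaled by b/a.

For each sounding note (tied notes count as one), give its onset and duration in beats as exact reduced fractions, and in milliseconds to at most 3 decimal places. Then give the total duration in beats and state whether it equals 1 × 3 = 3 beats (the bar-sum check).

1) 0.0ms=0b +782.609ms=3/2b
2) 782.609ms=3/2b +782.609ms=3/2b
Σ=3b of 3 (115bpm 3/8) — PASS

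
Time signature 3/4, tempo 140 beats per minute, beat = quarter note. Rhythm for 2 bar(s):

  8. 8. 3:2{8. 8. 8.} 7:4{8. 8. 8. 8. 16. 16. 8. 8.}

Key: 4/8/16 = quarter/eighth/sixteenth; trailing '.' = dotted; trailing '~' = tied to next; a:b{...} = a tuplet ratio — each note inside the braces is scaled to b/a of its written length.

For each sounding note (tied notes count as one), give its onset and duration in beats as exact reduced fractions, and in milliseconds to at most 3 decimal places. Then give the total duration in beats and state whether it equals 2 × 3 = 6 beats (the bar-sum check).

1) 0.0ms=0b +321.429ms=3/4b
2) 321.429ms=3/4b +321.429ms=3/4b
3) 642.857ms=3/2b +214.286ms=1/2b
4) 857.143ms=2b +214.286ms=1/2b
5) 1071.429ms=5/2b +214.286ms=1/2b
6) 1285.714ms=3b +183.673ms=3/7b
7) 1469.388ms=24/7b +183.673ms=3/7b
8) 1653.061ms=27/7b +183.673ms=3/7b
9) 1836.735ms=30/7b +183.673ms=3/7b
10) 2020.408ms=33/7b +91.837ms=3/14b
11) 2112.245ms=69/14b +91.837ms=3/14b
12) 2204.082ms=36/7b +183.673ms=3/7b
13) 2387.755ms=39/7b +183.673ms=3/7b
Σ=6b of 6 (140bpm 3/4) — PASS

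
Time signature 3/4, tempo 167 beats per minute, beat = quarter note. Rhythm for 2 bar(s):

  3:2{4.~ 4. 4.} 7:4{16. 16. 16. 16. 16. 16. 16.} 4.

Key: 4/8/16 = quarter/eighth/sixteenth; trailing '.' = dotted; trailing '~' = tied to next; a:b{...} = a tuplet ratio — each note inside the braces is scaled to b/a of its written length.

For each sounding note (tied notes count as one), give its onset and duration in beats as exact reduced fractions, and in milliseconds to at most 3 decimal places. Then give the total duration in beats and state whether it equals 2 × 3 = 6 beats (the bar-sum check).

1) 0.0ms=0b +718.563ms=2b
2) 718.563ms=2b +359.281ms=1b
3) 1077.844ms=3b +76.989ms=3/14b
4) 1154.833ms=45/14b +76.989ms=3/14b
5) 1231.822ms=24/7b +76.989ms=3/14b
6) 1308.811ms=51/14b +76.989ms=3/14b
7) 1385.8ms=27/7b +76.989ms=3/14b
8) 1462.789ms=57/14b +76.989ms=3/14b
9) 1539.778ms=30/7b +76.989ms=3/14b
10) 1616.766ms=9/2b +538.922ms=3/2b
Σ=6b of 6 (167bpm 3/4) — PASS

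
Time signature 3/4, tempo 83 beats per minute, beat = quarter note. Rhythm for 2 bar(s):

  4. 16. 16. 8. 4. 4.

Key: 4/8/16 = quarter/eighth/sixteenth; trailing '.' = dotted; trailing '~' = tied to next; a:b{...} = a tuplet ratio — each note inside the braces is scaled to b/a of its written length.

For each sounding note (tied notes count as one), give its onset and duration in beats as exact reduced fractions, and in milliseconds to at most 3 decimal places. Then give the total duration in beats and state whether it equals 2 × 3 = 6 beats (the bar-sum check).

1) 0.0ms=0b +1084.337ms=3/2b
2) 1084.337ms=3/2b +271.084ms=3/8b
3) 1355.422ms=15/8b +271.084ms=3/8b
4) 1626.506ms=9/4b +542.169ms=3/4b
5) 2168.675ms=3b +1084.337ms=3/2b
6) 3253.012ms=9/2b +1084.337ms=3/2b
Σ=6b of 6 (83bpm 3/4) — PASS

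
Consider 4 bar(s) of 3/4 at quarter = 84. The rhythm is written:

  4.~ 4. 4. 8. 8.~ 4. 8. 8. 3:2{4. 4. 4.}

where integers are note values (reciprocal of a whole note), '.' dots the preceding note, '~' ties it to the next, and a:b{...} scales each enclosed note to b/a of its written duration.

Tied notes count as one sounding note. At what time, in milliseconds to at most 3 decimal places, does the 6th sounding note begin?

note 6 onset = 33/4b = 5892.857ms

1. 0.0ms @ 0 + 2142.857ms (3)
2. 2142.857ms @ 3 + 1071.429ms (3/2)
3. 3214.286ms @ 9/2 + 535.714ms (3/4)
4. 3750.0ms @ 21/4 + 1607.143ms (9/4)
5. 5357.143ms @ 15/2 + 535.714ms (3/4)
6. 5892.857ms @ 33/4 + 535.714ms (3/4)
7. 6428.571ms @ 9 + 714.286ms (1)
8. 7142.857ms @ 10 + 714.286ms (1)
9. 7857.143ms @ 11 + 714.286ms (1)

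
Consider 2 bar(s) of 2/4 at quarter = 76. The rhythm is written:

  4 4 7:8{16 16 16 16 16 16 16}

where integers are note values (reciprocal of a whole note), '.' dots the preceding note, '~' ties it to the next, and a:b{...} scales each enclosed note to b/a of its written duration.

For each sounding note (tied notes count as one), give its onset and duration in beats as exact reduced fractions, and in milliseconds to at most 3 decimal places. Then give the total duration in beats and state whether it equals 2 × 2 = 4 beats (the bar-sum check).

1) 0.0ms=0b +789.474ms=1b
2) 789.474ms=1b +789.474ms=1b
3) 1578.947ms=2b +225.564ms=2/7b
4) 1804.511ms=16/7b +225.564ms=2/7b
5) 2030.075ms=18/7b +225.564ms=2/7b
6) 2255.639ms=20/7b +225.564ms=2/7b
7) 2481.203ms=22/7b +225.564ms=2/7b
8) 2706.767ms=24/7b +225.564ms=2/7b
9) 2932.331ms=26/7b +225.564ms=2/7b
Σ=4b of 4 (76bpm 2/4) — PASS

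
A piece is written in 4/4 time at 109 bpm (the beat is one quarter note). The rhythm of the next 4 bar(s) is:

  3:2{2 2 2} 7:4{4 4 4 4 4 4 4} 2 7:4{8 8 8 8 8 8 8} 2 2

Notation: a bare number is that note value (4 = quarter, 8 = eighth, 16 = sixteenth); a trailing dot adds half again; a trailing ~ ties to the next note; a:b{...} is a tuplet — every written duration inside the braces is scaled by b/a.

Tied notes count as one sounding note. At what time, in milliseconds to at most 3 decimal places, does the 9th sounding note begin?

note 9 onset = 48/7b = 3774.574ms

1. 0.0ms @ 0 + 733.945ms (4/3)
2. 733.945ms @ 4/3 + 733.945ms (4/3)
3. 1467.89ms @ 8/3 + 733.945ms (4/3)
4. 2201.835ms @ 4 + 314.548ms (4/7)
5. 2516.383ms @ 32/7 + 314.548ms (4/7)
6. 2830.931ms @ 36/7 + 314.548ms (4/7)
7. 3145.478ms @ 40/7 + 314.548ms (4/7)
8. 3460.026ms @ 44/7 + 314.548ms (4/7)
9. 3774.574ms @ 48/7 + 314.548ms (4/7)
10. 4089.122ms @ 52/7 + 314.548ms (4/7)
11. 4403.67ms @ 8 + 1100.917ms (2)
12. 5504.587ms @ 10 + 157.274ms (2/7)
13. 5661.861ms @ 72/7 + 157.274ms (2/7)
14. 5819.135ms @ 74/7 + 157.274ms (2/7)
15. 5976.409ms @ 76/7 + 157.274ms (2/7)
16. 6133.683ms @ 78/7 + 157.274ms (2/7)
17. 6290.957ms @ 80/7 + 157.274ms (2/7)
18. 6448.231ms @ 82/7 + 157.274ms (2/7)
19. 6605.505ms @ 12 + 1100.917ms (2)
20. 7706.422ms @ 14 + 1100.917ms (2)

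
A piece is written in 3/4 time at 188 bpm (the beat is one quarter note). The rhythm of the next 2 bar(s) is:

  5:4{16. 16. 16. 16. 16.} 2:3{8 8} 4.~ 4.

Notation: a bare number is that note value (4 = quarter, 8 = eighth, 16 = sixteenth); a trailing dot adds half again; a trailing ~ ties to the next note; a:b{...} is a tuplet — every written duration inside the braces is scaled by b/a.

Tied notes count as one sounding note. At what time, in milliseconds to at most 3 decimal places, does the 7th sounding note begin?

1. 0.0ms @ 0 + 95.745ms (3/10)
2. 95.745ms @ 3/10 + 95.745ms (3/10)
3. 191.489ms @ 3/5 + 95.745ms (3/10)
4. 287.234ms @ 9/10 + 95.745ms (3/10)
5. 382.979ms @ 6/5 + 95.745ms (3/10)
6. 478.723ms @ 3/2 + 239.362ms (3/4)
7. 718.085ms @ 9/4 + 239.362ms (3/4)
8. 957.447ms @ 3 + 957.447ms (3)

note 7 onset = 9/4b = 718.085ms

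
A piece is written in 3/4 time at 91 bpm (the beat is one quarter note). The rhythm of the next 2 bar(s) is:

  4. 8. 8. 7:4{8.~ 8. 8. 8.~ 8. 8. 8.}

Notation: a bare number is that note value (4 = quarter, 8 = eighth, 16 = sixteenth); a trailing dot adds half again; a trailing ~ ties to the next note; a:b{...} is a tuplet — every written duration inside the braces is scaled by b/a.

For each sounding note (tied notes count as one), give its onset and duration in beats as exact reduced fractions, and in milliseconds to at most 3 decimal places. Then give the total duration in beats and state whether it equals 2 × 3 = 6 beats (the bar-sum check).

1) 0.0ms=0b +989.011ms=3/2b
2) 989.011ms=3/2b +494.505ms=3/4b
3) 1483.516ms=9/4b +494.505ms=3/4b
4) 1978.022ms=3b +565.149ms=6/7b
5) 2543.171ms=27/7b +282.575ms=3/7b
6) 2825.746ms=30/7b +565.149ms=6/7b
7) 3390.895ms=36/7b +282.575ms=3/7b
8) 3673.469ms=39/7b +282.575ms=3/7b
Σ=6b of 6 (91bpm 3/4) — PASS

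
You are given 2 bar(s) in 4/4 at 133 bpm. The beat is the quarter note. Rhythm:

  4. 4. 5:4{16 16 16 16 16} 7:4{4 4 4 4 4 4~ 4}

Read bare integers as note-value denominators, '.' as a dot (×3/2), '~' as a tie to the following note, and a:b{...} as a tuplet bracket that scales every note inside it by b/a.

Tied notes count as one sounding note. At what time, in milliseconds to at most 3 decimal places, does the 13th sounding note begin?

1. 0.0ms @ 0 + 676.692ms (3/2)
2. 676.692ms @ 3/2 + 676.692ms (3/2)
3. 1353.383ms @ 3 + 90.226ms (1/5)
4. 1443.609ms @ 16/5 + 90.226ms (1/5)
5. 1533.835ms @ 17/5 + 90.226ms (1/5)
6. 1624.06ms @ 18/5 + 90.226ms (1/5)
7. 1714.286ms @ 19/5 + 90.226ms (1/5)
8. 1804.511ms @ 4 + 257.787ms (4/7)
9. 2062.299ms @ 32/7 + 257.787ms (4/7)
10. 2320.086ms @ 36/7 + 257.787ms (4/7)
11. 2577.873ms @ 40/7 + 257.787ms (4/7)
12. 2835.661ms @ 44/7 + 257.787ms (4/7)
13. 3093.448ms @ 48/7 + 515.575ms (8/7)

note 13 onset = 48/7b = 3093.448ms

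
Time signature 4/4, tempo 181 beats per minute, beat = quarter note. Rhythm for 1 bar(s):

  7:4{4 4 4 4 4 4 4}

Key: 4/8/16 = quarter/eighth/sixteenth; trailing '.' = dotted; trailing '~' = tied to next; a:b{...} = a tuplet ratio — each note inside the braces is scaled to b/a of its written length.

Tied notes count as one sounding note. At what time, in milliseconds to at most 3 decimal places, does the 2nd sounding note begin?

1. 0.0ms @ 0 + 189.424ms (4/7)
2. 189.424ms @ 4/7 + 189.424ms (4/7)
3. 378.848ms @ 8/7 + 189.424ms (4/7)
4. 568.272ms @ 12/7 + 189.424ms (4/7)
5. 757.695ms @ 16/7 + 189.424ms (4/7)
6. 947.119ms @ 20/7 + 189.424ms (4/7)
7. 1136.543ms @ 24/7 + 189.424ms (4/7)

note 2 onset = 4/7b = 189.424ms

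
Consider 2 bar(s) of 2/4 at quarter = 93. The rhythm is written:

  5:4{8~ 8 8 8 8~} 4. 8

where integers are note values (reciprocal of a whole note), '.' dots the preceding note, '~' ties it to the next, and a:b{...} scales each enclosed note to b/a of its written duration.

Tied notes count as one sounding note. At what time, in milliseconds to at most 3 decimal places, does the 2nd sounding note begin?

note 2 onset = 4/5b = 516.129ms

1. 0.0ms @ 0 + 516.129ms (4/5)
2. 516.129ms @ 4/5 + 258.065ms (2/5)
3. 774.194ms @ 6/5 + 258.065ms (2/5)
4. 1032.258ms @ 8/5 + 1225.806ms (19/10)
5. 2258.065ms @ 7/2 + 322.581ms (1/2)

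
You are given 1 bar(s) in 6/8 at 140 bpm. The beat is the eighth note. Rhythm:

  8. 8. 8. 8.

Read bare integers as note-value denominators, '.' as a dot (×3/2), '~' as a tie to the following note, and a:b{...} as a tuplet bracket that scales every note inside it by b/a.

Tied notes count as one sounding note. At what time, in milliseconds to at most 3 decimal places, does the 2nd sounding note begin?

note 2 onset = 3/2b = 642.857ms

1. 0.0ms @ 0 + 642.857ms (3/2)
2. 642.857ms @ 3/2 + 642.857ms (3/2)
3. 1285.714ms @ 3 + 642.857ms (3/2)
4. 1928.571ms @ 9/2 + 642.857ms (3/2)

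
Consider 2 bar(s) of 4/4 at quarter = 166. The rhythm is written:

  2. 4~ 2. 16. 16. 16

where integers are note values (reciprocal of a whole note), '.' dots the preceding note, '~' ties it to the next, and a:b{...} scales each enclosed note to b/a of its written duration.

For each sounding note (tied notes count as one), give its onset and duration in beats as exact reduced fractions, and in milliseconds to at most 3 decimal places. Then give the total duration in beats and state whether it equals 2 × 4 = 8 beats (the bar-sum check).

1) 0.0ms=0b +1084.337ms=3b
2) 1084.337ms=3b +1445.783ms=4b
3) 2530.12ms=7b +135.542ms=3/8b
4) 2665.663ms=59/8b +135.542ms=3/8b
5) 2801.205ms=31/4b +90.361ms=1/4b
Σ=8b of 8 (166bpm 4/4) — PASS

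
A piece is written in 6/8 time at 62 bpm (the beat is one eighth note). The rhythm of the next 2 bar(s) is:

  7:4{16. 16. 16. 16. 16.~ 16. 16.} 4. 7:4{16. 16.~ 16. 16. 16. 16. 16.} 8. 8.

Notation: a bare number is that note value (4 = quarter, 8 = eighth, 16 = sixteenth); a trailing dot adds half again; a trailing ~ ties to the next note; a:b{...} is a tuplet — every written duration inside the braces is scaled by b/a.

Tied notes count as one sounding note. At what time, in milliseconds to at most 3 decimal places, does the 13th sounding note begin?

1. 0.0ms @ 0 + 414.747ms (3/7)
2. 414.747ms @ 3/7 + 414.747ms (3/7)
3. 829.493ms @ 6/7 + 414.747ms (3/7)
4. 1244.24ms @ 9/7 + 414.747ms (3/7)
5. 1658.986ms @ 12/7 + 829.493ms (6/7)
6. 2488.479ms @ 18/7 + 414.747ms (3/7)
7. 2903.226ms @ 3 + 2903.226ms (3)
8. 5806.452ms @ 6 + 414.747ms (3/7)
9. 6221.198ms @ 45/7 + 829.493ms (6/7)
10. 7050.691ms @ 51/7 + 414.747ms (3/7)
11. 7465.438ms @ 54/7 + 414.747ms (3/7)
12. 7880.184ms @ 57/7 + 414.747ms (3/7)
13. 8294.931ms @ 60/7 + 414.747ms (3/7)
14. 8709.677ms @ 9 + 1451.613ms (3/2)
15. 10161.29ms @ 21/2 + 1451.613ms (3/2)

note 13 onset = 60/7b = 8294.931ms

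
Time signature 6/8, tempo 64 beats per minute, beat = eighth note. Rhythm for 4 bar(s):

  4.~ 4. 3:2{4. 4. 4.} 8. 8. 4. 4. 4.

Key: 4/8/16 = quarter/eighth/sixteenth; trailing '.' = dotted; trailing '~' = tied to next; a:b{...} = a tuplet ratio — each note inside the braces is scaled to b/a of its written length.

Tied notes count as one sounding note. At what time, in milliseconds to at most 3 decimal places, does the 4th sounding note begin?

note 4 onset = 10b = 9375.0ms

1. 0.0ms @ 0 + 5625.0ms (6)
2. 5625.0ms @ 6 + 1875.0ms (2)
3. 7500.0ms @ 8 + 1875.0ms (2)
4. 9375.0ms @ 10 + 1875.0ms (2)
5. 11250.0ms @ 12 + 1406.25ms (3/2)
6. 12656.25ms @ 27/2 + 1406.25ms (3/2)
7. 14062.5ms @ 15 + 2812.5ms (3)
8. 16875.0ms @ 18 + 2812.5ms (3)
9. 19687.5ms @ 21 + 2812.5ms (3)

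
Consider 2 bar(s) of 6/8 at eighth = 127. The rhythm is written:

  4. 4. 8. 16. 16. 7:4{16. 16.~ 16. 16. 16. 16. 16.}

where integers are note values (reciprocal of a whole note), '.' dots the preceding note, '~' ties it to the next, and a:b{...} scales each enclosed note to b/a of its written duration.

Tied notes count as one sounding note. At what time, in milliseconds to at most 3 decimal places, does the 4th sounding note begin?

note 4 onset = 15/2b = 3543.307ms

1. 0.0ms @ 0 + 1417.323ms (3)
2. 1417.323ms @ 3 + 1417.323ms (3)
3. 2834.646ms @ 6 + 708.661ms (3/2)
4. 3543.307ms @ 15/2 + 354.331ms (3/4)
5. 3897.638ms @ 33/4 + 354.331ms (3/4)
6. 4251.969ms @ 9 + 202.475ms (3/7)
7. 4454.443ms @ 66/7 + 404.949ms (6/7)
8. 4859.393ms @ 72/7 + 202.475ms (3/7)
9. 5061.867ms @ 75/7 + 202.475ms (3/7)
10. 5264.342ms @ 78/7 + 202.475ms (3/7)
11. 5466.817ms @ 81/7 + 202.475ms (3/7)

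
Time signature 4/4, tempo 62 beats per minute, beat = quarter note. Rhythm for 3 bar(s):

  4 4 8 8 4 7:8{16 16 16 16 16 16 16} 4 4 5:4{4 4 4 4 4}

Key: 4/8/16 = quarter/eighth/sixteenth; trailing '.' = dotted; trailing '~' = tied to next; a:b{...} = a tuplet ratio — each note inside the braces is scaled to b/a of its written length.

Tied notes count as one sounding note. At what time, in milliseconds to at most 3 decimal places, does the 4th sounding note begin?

note 4 onset = 5/2b = 2419.355ms

1. 0.0ms @ 0 + 967.742ms (1)
2. 967.742ms @ 1 + 967.742ms (1)
3. 1935.484ms @ 2 + 483.871ms (1/2)
4. 2419.355ms @ 5/2 + 483.871ms (1/2)
5. 2903.226ms @ 3 + 967.742ms (1)
6. 3870.968ms @ 4 + 276.498ms (2/7)
7. 4147.465ms @ 30/7 + 276.498ms (2/7)
8. 4423.963ms @ 32/7 + 276.498ms (2/7)
9. 4700.461ms @ 34/7 + 276.498ms (2/7)
10. 4976.959ms @ 36/7 + 276.498ms (2/7)
11. 5253.456ms @ 38/7 + 276.498ms (2/7)
12. 5529.954ms @ 40/7 + 276.498ms (2/7)
13. 5806.452ms @ 6 + 967.742ms (1)
14. 6774.194ms @ 7 + 967.742ms (1)
15. 7741.935ms @ 8 + 774.194ms (4/5)
16. 8516.129ms @ 44/5 + 774.194ms (4/5)
17. 9290.323ms @ 48/5 + 774.194ms (4/5)
18. 10064.516ms @ 52/5 + 774.194ms (4/5)
19. 10838.71ms @ 56/5 + 774.194ms (4/5)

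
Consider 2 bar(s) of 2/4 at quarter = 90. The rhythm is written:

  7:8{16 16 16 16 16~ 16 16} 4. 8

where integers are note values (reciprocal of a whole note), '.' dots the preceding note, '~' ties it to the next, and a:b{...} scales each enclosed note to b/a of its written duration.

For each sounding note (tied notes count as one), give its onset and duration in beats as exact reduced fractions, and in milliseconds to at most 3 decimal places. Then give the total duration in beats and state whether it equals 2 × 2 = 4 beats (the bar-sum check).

1) 0.0ms=0b +190.476ms=2/7b
2) 190.476ms=2/7b +190.476ms=2/7b
3) 380.952ms=4/7b +190.476ms=2/7b
4) 571.429ms=6/7b +190.476ms=2/7b
5) 761.905ms=8/7b +380.952ms=4/7b
6) 1142.857ms=12/7b +190.476ms=2/7b
7) 1333.333ms=2b +1000.0ms=3/2b
8) 2333.333ms=7/2b +333.333ms=1/2b
Σ=4b of 4 (90bpm 2/4) — PASS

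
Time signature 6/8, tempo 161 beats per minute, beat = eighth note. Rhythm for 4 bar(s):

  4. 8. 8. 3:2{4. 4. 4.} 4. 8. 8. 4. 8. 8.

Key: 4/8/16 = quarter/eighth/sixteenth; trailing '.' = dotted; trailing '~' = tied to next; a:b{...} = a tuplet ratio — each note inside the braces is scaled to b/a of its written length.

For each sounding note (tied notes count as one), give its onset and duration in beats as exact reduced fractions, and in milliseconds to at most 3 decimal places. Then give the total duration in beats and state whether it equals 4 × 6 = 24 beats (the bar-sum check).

1) 0.0ms=0b +1118.012ms=3b
2) 1118.012ms=3b +559.006ms=3/2b
3) 1677.019ms=9/2b +559.006ms=3/2b
4) 2236.025ms=6b +745.342ms=2b
5) 2981.366ms=8b +745.342ms=2b
6) 3726.708ms=10b +745.342ms=2b
7) 4472.05ms=12b +1118.012ms=3b
8) 5590.062ms=15b +559.006ms=3/2b
9) 6149.068ms=33/2b +559.006ms=3/2b
10) 6708.075ms=18b +1118.012ms=3b
11) 7826.087ms=21b +559.006ms=3/2b
12) 8385.093ms=45/2b +559.006ms=3/2b
Σ=24b of 24 (161bpm 6/8) — PASS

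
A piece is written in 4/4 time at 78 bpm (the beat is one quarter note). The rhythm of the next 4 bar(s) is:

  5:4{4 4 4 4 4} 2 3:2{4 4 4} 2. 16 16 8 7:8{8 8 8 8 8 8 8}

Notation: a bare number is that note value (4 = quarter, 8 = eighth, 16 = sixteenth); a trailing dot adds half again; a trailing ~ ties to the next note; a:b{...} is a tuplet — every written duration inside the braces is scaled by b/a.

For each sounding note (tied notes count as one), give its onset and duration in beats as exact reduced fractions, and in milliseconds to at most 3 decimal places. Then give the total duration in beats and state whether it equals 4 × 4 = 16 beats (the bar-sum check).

1) 0.0ms=0b +615.385ms=4/5b
2) 615.385ms=4/5b +615.385ms=4/5b
3) 1230.769ms=8/5b +615.385ms=4/5b
4) 1846.154ms=12/5b +615.385ms=4/5b
5) 2461.538ms=16/5b +615.385ms=4/5b
6) 3076.923ms=4b +1538.462ms=2b
7) 4615.385ms=6b +512.821ms=2/3b
8) 5128.205ms=20/3b +512.821ms=2/3b
9) 5641.026ms=22/3b +512.821ms=2/3b
10) 6153.846ms=8b +2307.692ms=3b
11) 8461.538ms=11b +192.308ms=1/4b
12) 8653.846ms=45/4b +192.308ms=1/4b
13) 8846.154ms=23/2b +384.615ms=1/2b
14) 9230.769ms=12b +439.56ms=4/7b
15) 9670.33ms=88/7b +439.56ms=4/7b
16) 10109.89ms=92/7b +439.56ms=4/7b
17) 10549.451ms=96/7b +439.56ms=4/7b
18) 10989.011ms=100/7b +439.56ms=4/7b
19) 11428.571ms=104/7b +439.56ms=4/7b
20) 11868.132ms=108/7b +439.56ms=4/7b
Σ=16b of 16 (78bpm 4/4) — PASS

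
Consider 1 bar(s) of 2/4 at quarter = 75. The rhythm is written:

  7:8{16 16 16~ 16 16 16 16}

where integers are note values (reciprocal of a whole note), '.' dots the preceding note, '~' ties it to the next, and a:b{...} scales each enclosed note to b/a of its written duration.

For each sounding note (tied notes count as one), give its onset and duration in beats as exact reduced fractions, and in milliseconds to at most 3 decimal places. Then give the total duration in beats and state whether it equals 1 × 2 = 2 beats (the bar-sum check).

1) 0.0ms=0b +228.571ms=2/7b
2) 228.571ms=2/7b +228.571ms=2/7b
3) 457.143ms=4/7b +457.143ms=4/7b
4) 914.286ms=8/7b +228.571ms=2/7b
5) 1142.857ms=10/7b +228.571ms=2/7b
6) 1371.429ms=12/7b +228.571ms=2/7b
Σ=2b of 2 (75bpm 2/4) — PASS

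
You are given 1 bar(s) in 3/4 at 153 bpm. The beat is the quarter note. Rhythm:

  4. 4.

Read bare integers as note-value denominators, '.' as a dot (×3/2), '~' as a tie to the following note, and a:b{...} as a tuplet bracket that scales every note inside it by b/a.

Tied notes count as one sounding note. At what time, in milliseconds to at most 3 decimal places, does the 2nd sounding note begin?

note 2 onset = 3/2b = 588.235ms

1. 0.0ms @ 0 + 588.235ms (3/2)
2. 588.235ms @ 3/2 + 588.235ms (3/2)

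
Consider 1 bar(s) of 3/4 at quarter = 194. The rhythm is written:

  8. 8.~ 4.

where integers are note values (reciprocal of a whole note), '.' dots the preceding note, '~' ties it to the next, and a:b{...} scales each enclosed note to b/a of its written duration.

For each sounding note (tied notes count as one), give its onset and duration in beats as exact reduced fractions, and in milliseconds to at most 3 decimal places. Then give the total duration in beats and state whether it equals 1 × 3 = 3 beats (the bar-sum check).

1) 0.0ms=0b +231.959ms=3/4b
2) 231.959ms=3/4b +695.876ms=9/4b
Σ=3b of 3 (194bpm 3/4) — PASS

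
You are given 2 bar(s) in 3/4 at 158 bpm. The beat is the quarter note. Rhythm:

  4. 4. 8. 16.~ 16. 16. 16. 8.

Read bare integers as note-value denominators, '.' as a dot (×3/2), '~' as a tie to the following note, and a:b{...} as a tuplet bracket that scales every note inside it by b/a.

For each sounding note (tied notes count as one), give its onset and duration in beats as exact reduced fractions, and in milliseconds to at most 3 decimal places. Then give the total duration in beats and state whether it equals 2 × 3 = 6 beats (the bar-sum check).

1) 0.0ms=0b +569.62ms=3/2b
2) 569.62ms=3/2b +569.62ms=3/2b
3) 1139.241ms=3b +284.81ms=3/4b
4) 1424.051ms=15/4b +284.81ms=3/4b
5) 1708.861ms=9/2b +142.405ms=3/8b
6) 1851.266ms=39/8b +142.405ms=3/8b
7) 1993.671ms=21/4b +284.81ms=3/4b
Σ=6b of 6 (158bpm 3/4) — PASS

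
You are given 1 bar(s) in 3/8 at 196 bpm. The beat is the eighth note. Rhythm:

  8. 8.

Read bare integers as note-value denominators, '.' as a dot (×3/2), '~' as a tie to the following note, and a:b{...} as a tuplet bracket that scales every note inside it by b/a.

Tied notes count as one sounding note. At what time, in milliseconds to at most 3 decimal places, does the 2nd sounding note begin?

note 2 onset = 3/2b = 459.184ms

1. 0.0ms @ 0 + 459.184ms (3/2)
2. 459.184ms @ 3/2 + 459.184ms (3/2)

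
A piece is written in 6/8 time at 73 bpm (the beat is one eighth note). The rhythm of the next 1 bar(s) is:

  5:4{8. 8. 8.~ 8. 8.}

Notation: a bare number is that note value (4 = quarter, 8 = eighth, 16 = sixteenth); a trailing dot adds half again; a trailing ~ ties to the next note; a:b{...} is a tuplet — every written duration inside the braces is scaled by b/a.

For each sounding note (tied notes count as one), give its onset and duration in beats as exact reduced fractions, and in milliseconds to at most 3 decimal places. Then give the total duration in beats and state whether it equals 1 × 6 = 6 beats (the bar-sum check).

1) 0.0ms=0b +986.301ms=6/5b
2) 986.301ms=6/5b +986.301ms=6/5b
3) 1972.603ms=12/5b +1972.603ms=12/5b
4) 3945.205ms=24/5b +986.301ms=6/5b
Σ=6b of 6 (73bpm 6/8) — PASS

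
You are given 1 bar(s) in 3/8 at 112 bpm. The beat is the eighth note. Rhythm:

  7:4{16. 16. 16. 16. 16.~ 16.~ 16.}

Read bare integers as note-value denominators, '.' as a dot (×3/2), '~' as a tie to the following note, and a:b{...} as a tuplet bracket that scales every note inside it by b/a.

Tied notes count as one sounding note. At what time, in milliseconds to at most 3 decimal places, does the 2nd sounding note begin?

note 2 onset = 3/7b = 229.592ms

1. 0.0ms @ 0 + 229.592ms (3/7)
2. 229.592ms @ 3/7 + 229.592ms (3/7)
3. 459.184ms @ 6/7 + 229.592ms (3/7)
4. 688.776ms @ 9/7 + 229.592ms (3/7)
5. 918.367ms @ 12/7 + 688.776ms (9/7)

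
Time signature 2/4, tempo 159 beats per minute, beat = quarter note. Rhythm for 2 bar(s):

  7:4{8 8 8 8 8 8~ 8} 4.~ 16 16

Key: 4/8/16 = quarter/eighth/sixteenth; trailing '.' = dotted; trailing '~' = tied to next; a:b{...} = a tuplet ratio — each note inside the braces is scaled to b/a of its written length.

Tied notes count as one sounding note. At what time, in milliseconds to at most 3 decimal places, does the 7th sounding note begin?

1. 0.0ms @ 0 + 107.817ms (2/7)
2. 107.817ms @ 2/7 + 107.817ms (2/7)
3. 215.633ms @ 4/7 + 107.817ms (2/7)
4. 323.45ms @ 6/7 + 107.817ms (2/7)
5. 431.267ms @ 8/7 + 107.817ms (2/7)
6. 539.084ms @ 10/7 + 215.633ms (4/7)
7. 754.717ms @ 2 + 660.377ms (7/4)
8. 1415.094ms @ 15/4 + 94.34ms (1/4)

note 7 onset = 2b = 754.717ms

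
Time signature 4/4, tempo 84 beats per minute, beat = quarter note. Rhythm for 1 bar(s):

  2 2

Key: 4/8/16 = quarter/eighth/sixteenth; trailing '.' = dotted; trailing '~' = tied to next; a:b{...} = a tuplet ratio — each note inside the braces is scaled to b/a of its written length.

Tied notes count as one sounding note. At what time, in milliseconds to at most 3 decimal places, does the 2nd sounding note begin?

note 2 onset = 2b = 1428.571ms

1. 0.0ms @ 0 + 1428.571ms (2)
2. 1428.571ms @ 2 + 1428.571ms (2)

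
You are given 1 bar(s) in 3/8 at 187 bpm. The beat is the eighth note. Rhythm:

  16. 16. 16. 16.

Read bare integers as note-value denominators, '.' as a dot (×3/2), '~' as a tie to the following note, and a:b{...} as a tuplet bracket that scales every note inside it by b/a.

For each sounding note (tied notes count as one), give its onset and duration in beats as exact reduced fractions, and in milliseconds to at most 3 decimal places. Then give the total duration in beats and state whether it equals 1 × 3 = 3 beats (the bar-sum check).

1) 0.0ms=0b +240.642ms=3/4b
2) 240.642ms=3/4b +240.642ms=3/4b
3) 481.283ms=3/2b +240.642ms=3/4b
4) 721.925ms=9/4b +240.642ms=3/4b
Σ=3b of 3 (187bpm 3/8) — PASS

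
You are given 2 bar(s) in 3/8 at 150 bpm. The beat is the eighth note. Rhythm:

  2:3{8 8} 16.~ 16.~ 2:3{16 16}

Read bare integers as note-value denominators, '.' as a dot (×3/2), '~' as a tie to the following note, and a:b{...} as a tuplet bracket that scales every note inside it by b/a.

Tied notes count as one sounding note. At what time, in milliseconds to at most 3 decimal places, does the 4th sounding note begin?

note 4 onset = 21/4b = 2100.0ms

1. 0.0ms @ 0 + 600.0ms (3/2)
2. 600.0ms @ 3/2 + 600.0ms (3/2)
3. 1200.0ms @ 3 + 900.0ms (9/4)
4. 2100.0ms @ 21/4 + 300.0ms (3/4)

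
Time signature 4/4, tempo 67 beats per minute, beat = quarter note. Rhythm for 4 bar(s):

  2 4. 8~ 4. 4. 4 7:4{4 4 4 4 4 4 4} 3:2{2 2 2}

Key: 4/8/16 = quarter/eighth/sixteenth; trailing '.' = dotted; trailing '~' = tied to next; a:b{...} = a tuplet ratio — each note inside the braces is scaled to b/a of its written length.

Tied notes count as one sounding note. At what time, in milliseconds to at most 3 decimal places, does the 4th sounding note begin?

note 4 onset = 11/2b = 4925.373ms

1. 0.0ms @ 0 + 1791.045ms (2)
2. 1791.045ms @ 2 + 1343.284ms (3/2)
3. 3134.328ms @ 7/2 + 1791.045ms (2)
4. 4925.373ms @ 11/2 + 1343.284ms (3/2)
5. 6268.657ms @ 7 + 895.522ms (1)
6. 7164.179ms @ 8 + 511.727ms (4/7)
7. 7675.906ms @ 60/7 + 511.727ms (4/7)
8. 8187.633ms @ 64/7 + 511.727ms (4/7)
9. 8699.36ms @ 68/7 + 511.727ms (4/7)
10. 9211.087ms @ 72/7 + 511.727ms (4/7)
11. 9722.814ms @ 76/7 + 511.727ms (4/7)
12. 10234.542ms @ 80/7 + 511.727ms (4/7)
13. 10746.269ms @ 12 + 1194.03ms (4/3)
14. 11940.299ms @ 40/3 + 1194.03ms (4/3)
15. 13134.328ms @ 44/3 + 1194.03ms (4/3)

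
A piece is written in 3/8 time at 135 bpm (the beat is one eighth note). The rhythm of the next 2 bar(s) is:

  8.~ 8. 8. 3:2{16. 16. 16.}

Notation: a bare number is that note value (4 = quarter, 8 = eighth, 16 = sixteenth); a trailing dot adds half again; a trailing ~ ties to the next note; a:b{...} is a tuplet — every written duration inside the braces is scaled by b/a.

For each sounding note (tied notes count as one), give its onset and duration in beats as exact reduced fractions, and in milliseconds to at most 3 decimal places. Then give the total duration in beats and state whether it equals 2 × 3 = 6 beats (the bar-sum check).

1) 0.0ms=0b +1333.333ms=3b
2) 1333.333ms=3b +666.667ms=3/2b
3) 2000.0ms=9/2b +222.222ms=1/2b
4) 2222.222ms=5b +222.222ms=1/2b
5) 2444.444ms=11/2b +222.222ms=1/2b
Σ=6b of 6 (135bpm 3/8) — PASS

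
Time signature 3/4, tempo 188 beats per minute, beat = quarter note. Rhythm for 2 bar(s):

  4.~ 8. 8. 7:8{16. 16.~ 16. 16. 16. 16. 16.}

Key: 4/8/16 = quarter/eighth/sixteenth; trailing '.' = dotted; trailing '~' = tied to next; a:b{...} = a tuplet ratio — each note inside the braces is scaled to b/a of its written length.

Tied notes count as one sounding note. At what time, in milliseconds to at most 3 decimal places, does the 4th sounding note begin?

note 4 onset = 24/7b = 1094.225ms

1. 0.0ms @ 0 + 718.085ms (9/4)
2. 718.085ms @ 9/4 + 239.362ms (3/4)
3. 957.447ms @ 3 + 136.778ms (3/7)
4. 1094.225ms @ 24/7 + 273.556ms (6/7)
5. 1367.781ms @ 30/7 + 136.778ms (3/7)
6. 1504.559ms @ 33/7 + 136.778ms (3/7)
7. 1641.337ms @ 36/7 + 136.778ms (3/7)
8. 1778.116ms @ 39/7 + 136.778ms (3/7)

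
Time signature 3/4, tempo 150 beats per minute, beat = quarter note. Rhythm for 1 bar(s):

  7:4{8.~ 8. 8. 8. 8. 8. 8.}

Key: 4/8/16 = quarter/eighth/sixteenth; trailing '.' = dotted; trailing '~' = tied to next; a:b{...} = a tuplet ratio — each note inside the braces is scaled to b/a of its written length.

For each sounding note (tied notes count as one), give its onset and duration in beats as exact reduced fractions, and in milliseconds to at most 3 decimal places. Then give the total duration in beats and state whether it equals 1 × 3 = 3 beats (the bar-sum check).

1) 0.0ms=0b +342.857ms=6/7b
2) 342.857ms=6/7b +171.429ms=3/7b
3) 514.286ms=9/7b +171.429ms=3/7b
4) 685.714ms=12/7b +171.429ms=3/7b
5) 857.143ms=15/7b +171.429ms=3/7b
6) 1028.571ms=18/7b +171.429ms=3/7b
Σ=3b of 3 (150bpm 3/4) — PASS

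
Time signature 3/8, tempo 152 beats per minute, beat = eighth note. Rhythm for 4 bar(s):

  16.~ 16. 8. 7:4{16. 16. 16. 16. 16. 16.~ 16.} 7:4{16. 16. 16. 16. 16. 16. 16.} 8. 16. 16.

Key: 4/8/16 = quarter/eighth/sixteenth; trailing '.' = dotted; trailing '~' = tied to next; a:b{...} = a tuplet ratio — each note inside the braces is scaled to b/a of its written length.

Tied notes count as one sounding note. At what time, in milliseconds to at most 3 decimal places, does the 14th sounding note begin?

note 14 onset = 57/7b = 3214.286ms

1. 0.0ms @ 0 + 592.105ms (3/2)
2. 592.105ms @ 3/2 + 592.105ms (3/2)
3. 1184.211ms @ 3 + 169.173ms (3/7)
4. 1353.383ms @ 24/7 + 169.173ms (3/7)
5. 1522.556ms @ 27/7 + 169.173ms (3/7)
6. 1691.729ms @ 30/7 + 169.173ms (3/7)
7. 1860.902ms @ 33/7 + 169.173ms (3/7)
8. 2030.075ms @ 36/7 + 338.346ms (6/7)
9. 2368.421ms @ 6 + 169.173ms (3/7)
10. 2537.594ms @ 45/7 + 169.173ms (3/7)
11. 2706.767ms @ 48/7 + 169.173ms (3/7)
12. 2875.94ms @ 51/7 + 169.173ms (3/7)
13. 3045.113ms @ 54/7 + 169.173ms (3/7)
14. 3214.286ms @ 57/7 + 169.173ms (3/7)
15. 3383.459ms @ 60/7 + 169.173ms (3/7)
16. 3552.632ms @ 9 + 592.105ms (3/2)
17. 4144.737ms @ 21/2 + 296.053ms (3/4)
18. 4440.789ms @ 45/4 + 296.053ms (3/4)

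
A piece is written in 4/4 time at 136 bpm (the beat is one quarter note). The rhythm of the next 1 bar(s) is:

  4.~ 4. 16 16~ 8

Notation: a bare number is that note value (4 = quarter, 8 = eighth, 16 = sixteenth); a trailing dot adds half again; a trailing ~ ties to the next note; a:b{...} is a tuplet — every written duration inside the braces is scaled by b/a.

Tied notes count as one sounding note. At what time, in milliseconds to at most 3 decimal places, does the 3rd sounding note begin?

1. 0.0ms @ 0 + 1323.529ms (3)
2. 1323.529ms @ 3 + 110.294ms (1/4)
3. 1433.824ms @ 13/4 + 330.882ms (3/4)

note 3 onset = 13/4b = 1433.824ms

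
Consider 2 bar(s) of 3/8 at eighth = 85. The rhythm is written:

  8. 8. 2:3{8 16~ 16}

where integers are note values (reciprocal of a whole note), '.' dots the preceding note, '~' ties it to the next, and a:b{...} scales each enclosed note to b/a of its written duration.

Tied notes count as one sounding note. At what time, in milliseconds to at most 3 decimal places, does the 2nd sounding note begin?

note 2 onset = 3/2b = 1058.824ms

1. 0.0ms @ 0 + 1058.824ms (3/2)
2. 1058.824ms @ 3/2 + 1058.824ms (3/2)
3. 2117.647ms @ 3 + 1058.824ms (3/2)
4. 3176.471ms @ 9/2 + 1058.824ms (3/2)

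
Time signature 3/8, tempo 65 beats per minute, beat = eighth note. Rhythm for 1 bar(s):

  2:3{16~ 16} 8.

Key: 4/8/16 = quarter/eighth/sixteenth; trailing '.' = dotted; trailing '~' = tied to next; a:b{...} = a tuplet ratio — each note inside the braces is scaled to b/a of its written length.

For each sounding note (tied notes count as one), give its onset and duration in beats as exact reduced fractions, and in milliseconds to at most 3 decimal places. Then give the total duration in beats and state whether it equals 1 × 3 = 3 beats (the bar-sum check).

1) 0.0ms=0b +1384.615ms=3/2b
2) 1384.615ms=3/2b +1384.615ms=3/2b
Σ=3b of 3 (65bpm 3/8) — PASS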